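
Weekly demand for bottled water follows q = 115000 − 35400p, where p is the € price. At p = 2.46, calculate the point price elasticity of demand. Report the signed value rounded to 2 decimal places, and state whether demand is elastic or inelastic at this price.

-3.12; elastic

dq/dp = −35400. At p = 2.46, q = 115000 − 35400(2.46) = 27916.
Ed = (dq/dp)·(p/q) = −35400 × (2.46/27916) = -3.1195…
|Ed| = 3.12 > 1, so demand is elastic.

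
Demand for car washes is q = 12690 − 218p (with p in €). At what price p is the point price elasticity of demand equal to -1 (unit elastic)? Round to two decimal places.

29.11

Ed = −218p/(12690 − 218p). Set this equal to -1:
218p = 1·(12690 − 218p) ⇒ 218p(1 + 1) = 1·12690
p = 1·12690 / (218·2) = 29.1055…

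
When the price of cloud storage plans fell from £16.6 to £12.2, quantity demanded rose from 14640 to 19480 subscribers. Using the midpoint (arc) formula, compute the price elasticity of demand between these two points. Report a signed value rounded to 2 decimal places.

-0.93

%ΔQ = (19480 − 14640) / [(14640 + 19480)/2] = 4840/17060 = 0.283704…
%ΔP = (12.2 − 16.6) / [(16.6 + 12.2)/2] = -4.4/14.4 = -0.305555…
Arc Ed = %ΔQ / %ΔP = (4840/17060) / (-4.4/14.4) = -0.9284…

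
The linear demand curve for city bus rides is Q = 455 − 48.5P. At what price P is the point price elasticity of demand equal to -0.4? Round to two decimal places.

Ed = −48.5P/(455 − 48.5P). Set this equal to -0.4:
48.5P = 0.4·(455 − 48.5P) ⇒ 48.5P(1 + 0.4) = 0.4·455
P = 0.4·455 / (48.5·1.4) = 2.6804…

2.68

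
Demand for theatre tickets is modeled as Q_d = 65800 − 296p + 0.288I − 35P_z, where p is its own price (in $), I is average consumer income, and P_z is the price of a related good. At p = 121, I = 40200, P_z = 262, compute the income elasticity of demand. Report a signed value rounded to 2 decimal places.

At the given values, Q_d = 65800 − 296(121) + 0.288(40200) − 35(262) = 32391.6.
∂Q_d/∂I = 0.288.
E = (0.288) × (40200/32391.6) = 0.3574…

0.36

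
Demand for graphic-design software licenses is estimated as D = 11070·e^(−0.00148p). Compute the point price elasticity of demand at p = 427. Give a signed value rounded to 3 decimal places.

dD/dp = −0.00148·D = -8.70869. At p = 427, D = 5884.25.
Ed = (dD/dp)·(p/D) = (-8.70869) × (427/5884.25) = -0.63196

-0.632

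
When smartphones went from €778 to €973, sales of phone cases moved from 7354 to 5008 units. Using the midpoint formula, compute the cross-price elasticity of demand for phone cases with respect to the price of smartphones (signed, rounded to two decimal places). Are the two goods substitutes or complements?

%ΔQ_{phone cases} = (5008 − 7354)/avg = -2346/6181 = -0.379550…
%ΔP_{smartphones} = (973 − 778)/avg = 195/875.5 = 0.222729…
E_cross = (-2346/6181) / (195/875.5) = -1.7040…
E_cross < 0 ⇒ the goods are complements.

-1.70; complements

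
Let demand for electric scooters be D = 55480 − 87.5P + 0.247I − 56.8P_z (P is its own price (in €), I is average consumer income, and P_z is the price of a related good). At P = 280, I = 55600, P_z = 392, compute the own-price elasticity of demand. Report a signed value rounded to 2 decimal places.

At the given values, D = 55480 − 87.5(280) + 0.247(55600) − 56.8(392) = 22447.6.
∂D/∂P = −87.5.
E = (-87.5) × (280/22447.6) = -1.0914…

-1.09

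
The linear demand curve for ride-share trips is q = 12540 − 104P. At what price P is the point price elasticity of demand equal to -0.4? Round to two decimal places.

Ed = −104P/(12540 − 104P). Set this equal to -0.4:
104P = 0.4·(12540 − 104P) ⇒ 104P(1 + 0.4) = 0.4·12540
P = 0.4·12540 / (104·1.4) = 34.4505…

34.45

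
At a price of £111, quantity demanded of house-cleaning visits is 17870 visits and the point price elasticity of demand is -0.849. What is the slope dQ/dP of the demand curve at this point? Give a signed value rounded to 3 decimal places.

Ed = (dQ/dP)·(P/Q) ⇒ dQ/dP = Ed·Q/P = (-0.849)·17870/111 = -136.68135…

-136.681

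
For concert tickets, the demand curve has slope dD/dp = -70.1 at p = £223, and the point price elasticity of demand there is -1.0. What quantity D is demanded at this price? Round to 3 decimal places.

15632.300

Ed = (dD/dp)·(p/D) ⇒ D = (dD/dp)·p/Ed = (-70.1)·223/(-1.0) = 15632.3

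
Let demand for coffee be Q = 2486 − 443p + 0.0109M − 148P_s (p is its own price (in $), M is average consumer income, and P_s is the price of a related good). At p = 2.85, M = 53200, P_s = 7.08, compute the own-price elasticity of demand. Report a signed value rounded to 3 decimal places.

-1.671

At the given values, Q = 2486 − 443(2.85) + 0.0109(53200) − 148(7.08) = 755.49.
∂Q/∂p = −443.
E = (-443) × (2.85/755.49) = -1.67116…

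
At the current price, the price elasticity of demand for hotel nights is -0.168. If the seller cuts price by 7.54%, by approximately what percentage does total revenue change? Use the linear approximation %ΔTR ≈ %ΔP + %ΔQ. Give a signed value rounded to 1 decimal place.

-6.3%

%ΔQ ≈ Ed × %ΔP = (-0.168) × (-7.54%) = +1.2667%
%ΔTR ≈ %ΔP + %ΔQ = (-7.54%) + (+1.2667%) = -6.2733%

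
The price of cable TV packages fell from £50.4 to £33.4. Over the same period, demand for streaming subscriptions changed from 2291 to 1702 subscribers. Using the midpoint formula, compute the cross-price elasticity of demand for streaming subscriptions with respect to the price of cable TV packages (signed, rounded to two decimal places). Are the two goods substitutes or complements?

%ΔQ_{streaming subscriptions} = (1702 − 2291)/avg = -589/1996.5 = -0.295016…
%ΔP_{cable TV packages} = (33.4 − 50.4)/avg = -17/41.9 = -0.405727…
E_cross = (-589/1996.5) / (-17/41.9) = 0.7271…
E_cross > 0 ⇒ the goods are substitutes.

0.73; substitutes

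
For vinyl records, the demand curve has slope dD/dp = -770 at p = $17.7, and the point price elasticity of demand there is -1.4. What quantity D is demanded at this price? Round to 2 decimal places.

Ed = (dD/dp)·(p/D) ⇒ D = (dD/dp)·p/Ed = (-770)·17.7/(-1.4) = 9735

9735.00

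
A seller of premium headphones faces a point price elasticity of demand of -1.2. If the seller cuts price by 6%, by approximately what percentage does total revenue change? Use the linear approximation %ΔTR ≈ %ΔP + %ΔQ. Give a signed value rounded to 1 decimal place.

+1.2%

%ΔQ ≈ Ed × %ΔP = (-1.2) × (-6%) = +7.2000%
%ΔTR ≈ %ΔP + %ΔQ = (-6%) + (+7.2000%) = +1.2000%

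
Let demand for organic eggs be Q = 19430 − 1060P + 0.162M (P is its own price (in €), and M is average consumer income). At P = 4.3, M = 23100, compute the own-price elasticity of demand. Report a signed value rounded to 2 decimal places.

At the given values, Q = 19430 − 1060(4.3) + 0.162(23100) = 18614.2.
∂Q/∂P = −1060.
E = (-1060) × (4.3/18614.2) = -0.2448…

-0.24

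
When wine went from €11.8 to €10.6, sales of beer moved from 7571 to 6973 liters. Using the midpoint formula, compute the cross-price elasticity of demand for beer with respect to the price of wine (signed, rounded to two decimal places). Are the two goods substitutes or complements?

0.77; substitutes

%ΔQ_{beer} = (6973 − 7571)/avg = -598/7272 = -0.082233…
%ΔP_{wine} = (10.6 − 11.8)/avg = -1.2/11.2 = -0.107142…
E_cross = (-598/7272) / (-1.2/11.2) = 0.7675…
E_cross > 0 ⇒ the goods are substitutes.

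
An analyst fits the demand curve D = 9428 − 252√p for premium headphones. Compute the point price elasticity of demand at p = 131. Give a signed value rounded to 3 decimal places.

-0.220

dD/dp = −252/(2√p) = -11.0087. At p = 131, D = 6543.73.
Ed = (dD/dp)·(p/D) = (-11.0087) × (131/6543.73) = -0.22038…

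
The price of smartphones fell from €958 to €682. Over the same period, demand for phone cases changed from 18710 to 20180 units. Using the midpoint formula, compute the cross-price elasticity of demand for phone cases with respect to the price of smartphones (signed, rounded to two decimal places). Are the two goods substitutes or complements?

%ΔQ_{phone cases} = (20180 − 18710)/avg = 1470/19445 = 0.075597…
%ΔP_{smartphones} = (682 − 958)/avg = -276/820 = -0.336585…
E_cross = (1470/19445) / (-276/820) = -0.2246…
E_cross < 0 ⇒ the goods are complements.

-0.22; complements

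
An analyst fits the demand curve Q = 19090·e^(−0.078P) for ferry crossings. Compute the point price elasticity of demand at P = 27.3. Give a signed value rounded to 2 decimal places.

dQ/dP = −0.078·Q = -177.057. At P = 27.3, Q = 2269.97.
Ed = (dQ/dP)·(P/Q) = (-177.057) × (27.3/2269.97) = -2.1294

-2.13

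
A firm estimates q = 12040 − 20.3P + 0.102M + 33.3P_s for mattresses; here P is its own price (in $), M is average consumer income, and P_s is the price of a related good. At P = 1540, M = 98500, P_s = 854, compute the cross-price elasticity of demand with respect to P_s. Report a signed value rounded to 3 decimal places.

At the given values, q = 12040 − 20.3(1540) + 0.102(98500) + 33.3(854) = 19263.2.
∂q/∂P_s = 33.3.
E = (33.3) × (854/19263.2) = 1.47629…

1.476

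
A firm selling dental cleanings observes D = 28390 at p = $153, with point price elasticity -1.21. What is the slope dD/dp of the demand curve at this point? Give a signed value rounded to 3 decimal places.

Ed = (dD/dp)·(p/D) ⇒ dD/dp = Ed·D/p = (-1.21)·28390/153 = -224.52222…

-224.522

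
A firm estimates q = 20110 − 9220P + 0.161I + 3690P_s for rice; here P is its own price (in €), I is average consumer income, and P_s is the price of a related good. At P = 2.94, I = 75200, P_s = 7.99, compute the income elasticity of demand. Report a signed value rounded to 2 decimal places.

At the given values, q = 20110 − 9220(2.94) + 0.161(75200) + 3690(7.99) = 34593.5.
∂q/∂I = 0.161.
E = (0.161) × (75200/34593.5) = 0.3499…

0.35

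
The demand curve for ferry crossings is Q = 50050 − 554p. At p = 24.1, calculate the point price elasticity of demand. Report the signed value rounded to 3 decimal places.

dQ/dp = −554. At p = 24.1, Q = 50050 − 554(24.1) = 36698.6.
Ed = (dQ/dp)·(p/Q) = −554 × (24.1/36698.6) = -0.36381…

-0.364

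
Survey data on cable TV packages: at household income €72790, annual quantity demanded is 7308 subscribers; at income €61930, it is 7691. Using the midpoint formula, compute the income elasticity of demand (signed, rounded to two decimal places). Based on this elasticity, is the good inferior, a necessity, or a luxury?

%ΔQ = (7691 − 7308)/[( 7308 + 7691)/2] = 383/7499.5 = 0.051070…
%ΔIncome = (61930 − 72790)/[( 72790 + 61930)/2] = -10860/67360 = -0.161223…
E_income = (383/7499.5) / (-10860/67360) = -0.3167…
E_income < 0 ⇒ inferior good.

-0.32; inferior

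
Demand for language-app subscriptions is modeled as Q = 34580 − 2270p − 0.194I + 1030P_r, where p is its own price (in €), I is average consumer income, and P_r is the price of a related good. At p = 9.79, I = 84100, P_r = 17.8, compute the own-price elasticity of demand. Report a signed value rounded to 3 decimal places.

At the given values, Q = 34580 − 2270(9.79) − 0.194(84100) + 1030(17.8) = 14375.3.
∂Q/∂p = −2270.
E = (-2270) × (9.79/14375.3) = -1.54593…

-1.546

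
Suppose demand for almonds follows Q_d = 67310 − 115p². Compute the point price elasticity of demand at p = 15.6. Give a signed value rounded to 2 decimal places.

-1.42

dQ_d/dp = −2·115·p = -3588. At p = 15.6, Q_d = 39323.6.
Ed = (dQ_d/dp)·(p/Q_d) = (-3588) × (15.6/39323.6) = -1.4233…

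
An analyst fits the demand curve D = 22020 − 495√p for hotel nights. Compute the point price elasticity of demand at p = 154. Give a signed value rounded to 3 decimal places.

dD/dp = −495/(2√p) = -19.9441. At p = 154, D = 15877.2.
Ed = (dD/dp)·(p/D) = (-19.9441) × (154/15877.2) = -0.19344…

-0.193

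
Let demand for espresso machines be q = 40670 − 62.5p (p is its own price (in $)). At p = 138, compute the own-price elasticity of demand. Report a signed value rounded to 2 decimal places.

-0.27

At the given values, q = 40670 − 62.5(138) = 32045.
∂q/∂p = −62.5.
E = (-62.5) × (138/32045) = -0.2691…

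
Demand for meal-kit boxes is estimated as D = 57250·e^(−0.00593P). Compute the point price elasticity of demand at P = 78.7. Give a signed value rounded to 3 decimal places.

dD/dP = −0.00593·D = -212.887. At P = 78.7, D = 35900.
Ed = (dD/dP)·(P/D) = (-212.887) × (78.7/35900) = -0.46669…

-0.467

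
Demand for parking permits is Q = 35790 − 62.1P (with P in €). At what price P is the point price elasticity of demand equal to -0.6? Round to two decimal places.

216.12

Ed = −62.1P/(35790 − 62.1P). Set this equal to -0.6:
62.1P = 0.6·(35790 − 62.1P) ⇒ 62.1P(1 + 0.6) = 0.6·35790
P = 0.6·35790 / (62.1·1.6) = 216.1231…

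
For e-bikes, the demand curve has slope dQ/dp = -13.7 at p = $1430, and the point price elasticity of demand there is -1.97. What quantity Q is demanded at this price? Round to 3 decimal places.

Ed = (dQ/dp)·(p/Q) ⇒ Q = (dQ/dp)·p/Ed = (-13.7)·1430/(-1.97) = 9944.67005…

9944.670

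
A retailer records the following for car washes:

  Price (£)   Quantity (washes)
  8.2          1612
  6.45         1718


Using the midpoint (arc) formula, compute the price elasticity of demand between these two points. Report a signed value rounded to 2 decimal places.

-0.27

%ΔQ = (1718 − 1612) / [(1612 + 1718)/2] = 106/1665 = 0.063663…
%ΔP = (6.45 − 8.2) / [(8.2 + 6.45)/2] = -1.75/7.325 = -0.238907…
Arc Ed = %ΔQ / %ΔP = (106/1665) / (-1.75/7.325) = -0.2664…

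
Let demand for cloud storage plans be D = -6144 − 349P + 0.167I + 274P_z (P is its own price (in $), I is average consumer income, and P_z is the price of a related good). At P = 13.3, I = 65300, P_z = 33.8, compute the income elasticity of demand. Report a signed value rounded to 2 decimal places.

1.16

At the given values, D = -6144 − 349(13.3) + 0.167(65300) + 274(33.8) = 9380.6.
∂D/∂I = 0.167.
E = (0.167) × (65300/9380.6) = 1.1625…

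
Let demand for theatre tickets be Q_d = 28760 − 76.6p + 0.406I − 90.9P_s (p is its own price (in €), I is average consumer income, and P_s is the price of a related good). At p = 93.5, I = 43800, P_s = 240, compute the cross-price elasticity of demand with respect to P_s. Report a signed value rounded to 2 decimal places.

-1.24

At the given values, Q_d = 28760 − 76.6(93.5) + 0.406(43800) − 90.9(240) = 17564.7.
∂Q_d/∂P_s = -90.9.
E = (-90.9) × (240/17564.7) = -1.2420…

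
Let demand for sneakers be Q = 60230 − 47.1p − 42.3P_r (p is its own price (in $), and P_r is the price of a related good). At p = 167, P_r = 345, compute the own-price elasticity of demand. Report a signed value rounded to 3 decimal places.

-0.208

At the given values, Q = 60230 − 47.1(167) − 42.3(345) = 37770.8.
∂Q/∂p = −47.1.
E = (-47.1) × (167/37770.8) = -0.20824…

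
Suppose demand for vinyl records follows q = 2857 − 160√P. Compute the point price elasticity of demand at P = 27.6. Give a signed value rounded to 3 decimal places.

-0.208

dq/dP = −160/(2√P) = -15.2277. At P = 27.6, q = 2016.43.
Ed = (dq/dP)·(P/q) = (-15.2277) × (27.6/2016.43) = -0.20843…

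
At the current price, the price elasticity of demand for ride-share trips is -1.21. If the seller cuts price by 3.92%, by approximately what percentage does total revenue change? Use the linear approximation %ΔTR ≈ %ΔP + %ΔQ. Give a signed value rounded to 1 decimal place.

+0.8%

%ΔQ ≈ Ed × %ΔP = (-1.21) × (-3.92%) = +4.7432%
%ΔTR ≈ %ΔP + %ΔQ = (-3.92%) + (+4.7432%) = +0.8232%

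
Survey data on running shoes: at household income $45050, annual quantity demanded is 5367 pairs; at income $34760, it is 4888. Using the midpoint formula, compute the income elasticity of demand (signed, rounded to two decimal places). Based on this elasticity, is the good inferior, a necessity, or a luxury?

%ΔQ = (4888 − 5367)/[( 5367 + 4888)/2] = -479/5127.5 = -0.093417…
%ΔIncome = (34760 − 45050)/[( 45050 + 34760)/2] = -10290/39905 = -0.257862…
E_income = (-479/5127.5) / (-10290/39905) = 0.3622…
0 < E_income < 1 ⇒ normal good, necessity.

0.36; necessity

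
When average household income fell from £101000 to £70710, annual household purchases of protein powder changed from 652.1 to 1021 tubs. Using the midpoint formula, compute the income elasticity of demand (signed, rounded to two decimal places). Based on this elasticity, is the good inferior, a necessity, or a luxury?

%ΔQ = (1021 − 652.1)/[( 652.1 + 1021)/2] = 368.9/836.55 = 0.440977…
%ΔIncome = (70710 − 101000)/[( 101000 + 70710)/2] = -30290/85855 = -0.352804…
E_income = (368.9/836.55) / (-30290/85855) = -1.2499…
E_income < 0 ⇒ inferior good.

-1.25; inferior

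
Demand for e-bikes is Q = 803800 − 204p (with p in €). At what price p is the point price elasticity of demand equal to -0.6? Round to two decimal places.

1477.57

Ed = −204p/(803800 − 204p). Set this equal to -0.6:
204p = 0.6·(803800 − 204p) ⇒ 204p(1 + 0.6) = 0.6·803800
p = 0.6·803800 / (204·1.6) = 1477.5735…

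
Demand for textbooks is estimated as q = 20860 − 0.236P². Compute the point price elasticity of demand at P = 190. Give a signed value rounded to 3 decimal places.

dq/dP = −2·0.236·P = -89.68. At P = 190, q = 12340.4.
Ed = (dq/dP)·(P/q) = (-89.68) × (190/12340.4) = -1.38076…

-1.381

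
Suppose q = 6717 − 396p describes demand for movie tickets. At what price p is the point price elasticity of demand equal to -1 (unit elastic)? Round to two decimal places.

Ed = −396p/(6717 − 396p). Set this equal to -1:
396p = 1·(6717 − 396p) ⇒ 396p(1 + 1) = 1·6717
p = 1·6717 / (396·2) = 8.4810…

8.48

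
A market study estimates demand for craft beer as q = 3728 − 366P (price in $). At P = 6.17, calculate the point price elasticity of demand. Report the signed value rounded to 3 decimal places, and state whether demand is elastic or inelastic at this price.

dq/dP = −366. At P = 6.17, q = 3728 − 366(6.17) = 1469.78.
Ed = (dq/dP)·(P/q) = −366 × (6.17/1469.78) = -1.53643…
|Ed| = 1.536 > 1, so demand is elastic.

-1.536; elastic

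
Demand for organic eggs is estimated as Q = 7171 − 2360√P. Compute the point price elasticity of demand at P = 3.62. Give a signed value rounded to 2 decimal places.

dQ/dP = −2360/(2√P) = -620.194. At P = 3.62, Q = 2680.79.
Ed = (dQ/dP)·(P/Q) = (-620.194) × (3.62/2680.79) = -0.8374…

-0.84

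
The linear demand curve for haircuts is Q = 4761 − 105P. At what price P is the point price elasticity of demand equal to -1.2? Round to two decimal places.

24.73

Ed = −105P/(4761 − 105P). Set this equal to -1.2:
105P = 1.2·(4761 − 105P) ⇒ 105P(1 + 1.2) = 1.2·4761
P = 1.2·4761 / (105·2.2) = 24.7324…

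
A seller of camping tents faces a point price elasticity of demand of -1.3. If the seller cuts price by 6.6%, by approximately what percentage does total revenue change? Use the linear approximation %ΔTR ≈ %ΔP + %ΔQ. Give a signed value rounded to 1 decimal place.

+2.0%

%ΔQ ≈ Ed × %ΔP = (-1.3) × (-6.6%) = +8.5800%
%ΔTR ≈ %ΔP + %ΔQ = (-6.6%) + (+8.5800%) = +1.9800%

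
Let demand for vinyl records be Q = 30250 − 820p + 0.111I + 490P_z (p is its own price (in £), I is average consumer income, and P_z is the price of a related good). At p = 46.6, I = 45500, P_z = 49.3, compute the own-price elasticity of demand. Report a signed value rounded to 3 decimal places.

At the given values, Q = 30250 − 820(46.6) + 0.111(45500) + 490(49.3) = 21245.5.
∂Q/∂p = −820.
E = (-820) × (46.6/21245.5) = -1.79859…

-1.799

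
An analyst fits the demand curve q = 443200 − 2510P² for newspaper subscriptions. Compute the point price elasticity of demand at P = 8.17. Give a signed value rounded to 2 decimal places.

dq/dP = −2·2510·P = -41013.4. At P = 8.17, q = 275660.261.
Ed = (dq/dP)·(P/q) = (-41013.4) × (8.17/275660.261) = -1.2155…

-1.22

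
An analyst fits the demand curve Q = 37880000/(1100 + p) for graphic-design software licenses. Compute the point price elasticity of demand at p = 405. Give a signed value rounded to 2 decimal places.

dQ/dp = −37880000/(1100 + p)² = -16.7239. At p = 405, Q = 25169.4.
Ed = (dQ/dp)·(p/Q) = (-16.7239) × (405/25169.4) = -0.2691…

-0.27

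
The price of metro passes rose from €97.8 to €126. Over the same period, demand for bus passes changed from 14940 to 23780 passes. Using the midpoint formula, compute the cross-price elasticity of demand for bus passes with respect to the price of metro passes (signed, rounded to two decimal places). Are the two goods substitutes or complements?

1.81; substitutes

%ΔQ_{bus passes} = (23780 − 14940)/avg = 8840/19360 = 0.456611…
%ΔP_{metro passes} = (126 − 97.8)/avg = 28.2/111.9 = 0.252010…
E_cross = (8840/19360) / (28.2/111.9) = 1.8118…
E_cross > 0 ⇒ the goods are substitutes.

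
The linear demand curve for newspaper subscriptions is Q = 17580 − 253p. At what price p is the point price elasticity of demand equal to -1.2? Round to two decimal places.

Ed = −253p/(17580 − 253p). Set this equal to -1.2:
253p = 1.2·(17580 − 253p) ⇒ 253p(1 + 1.2) = 1.2·17580
p = 1.2·17580 / (253·2.2) = 37.9015…

37.90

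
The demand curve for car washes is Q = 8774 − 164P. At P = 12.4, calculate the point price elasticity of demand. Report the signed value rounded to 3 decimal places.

-0.302

dQ/dP = −164. At P = 12.4, Q = 8774 − 164(12.4) = 6740.4.
Ed = (dQ/dP)·(P/Q) = −164 × (12.4/6740.4) = -0.30170…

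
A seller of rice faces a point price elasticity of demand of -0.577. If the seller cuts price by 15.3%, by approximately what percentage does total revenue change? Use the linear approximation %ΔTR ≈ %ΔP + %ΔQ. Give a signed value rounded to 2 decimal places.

-6.47%

%ΔQ ≈ Ed × %ΔP = (-0.577) × (-15.3%) = +8.8281%
%ΔTR ≈ %ΔP + %ΔQ = (-15.3%) + (+8.8281%) = -6.4719%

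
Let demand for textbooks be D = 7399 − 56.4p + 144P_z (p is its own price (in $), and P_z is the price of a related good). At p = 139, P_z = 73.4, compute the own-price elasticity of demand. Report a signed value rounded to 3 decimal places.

-0.774

At the given values, D = 7399 − 56.4(139) + 144(73.4) = 10129.
∂D/∂p = −56.4.
E = (-56.4) × (139/10129) = -0.77397…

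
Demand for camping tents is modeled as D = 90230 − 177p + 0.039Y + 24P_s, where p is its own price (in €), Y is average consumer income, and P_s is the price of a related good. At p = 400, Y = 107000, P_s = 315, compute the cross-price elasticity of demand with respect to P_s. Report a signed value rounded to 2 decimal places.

0.24

At the given values, D = 90230 − 177(400) + 0.039(107000) + 24(315) = 31163.
∂D/∂P_s = 24.
E = (24) × (315/31163) = 0.2425…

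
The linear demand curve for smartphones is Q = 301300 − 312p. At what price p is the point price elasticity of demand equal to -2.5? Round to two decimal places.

Ed = −312p/(301300 − 312p). Set this equal to -2.5:
312p = 2.5·(301300 − 312p) ⇒ 312p(1 + 2.5) = 2.5·301300
p = 2.5·301300 / (312·3.5) = 689.7893…

689.79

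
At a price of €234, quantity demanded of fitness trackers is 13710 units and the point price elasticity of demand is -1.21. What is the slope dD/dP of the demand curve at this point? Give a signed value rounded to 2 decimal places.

-70.89

Ed = (dD/dP)·(P/D) ⇒ dD/dP = Ed·D/P = (-1.21)·13710/234 = -70.8935…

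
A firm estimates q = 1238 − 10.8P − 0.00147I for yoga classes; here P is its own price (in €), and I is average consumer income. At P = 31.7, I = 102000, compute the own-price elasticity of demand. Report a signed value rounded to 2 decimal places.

-0.46

At the given values, q = 1238 − 10.8(31.7) − 0.00147(102000) = 745.7.
∂q/∂P = −10.8.
E = (-10.8) × (31.7/745.7) = -0.4591…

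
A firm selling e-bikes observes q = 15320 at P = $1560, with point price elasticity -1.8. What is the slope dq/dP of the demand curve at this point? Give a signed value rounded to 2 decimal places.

-17.68

Ed = (dq/dP)·(P/q) ⇒ dq/dP = Ed·q/P = (-1.8)·15320/1560 = -17.6769…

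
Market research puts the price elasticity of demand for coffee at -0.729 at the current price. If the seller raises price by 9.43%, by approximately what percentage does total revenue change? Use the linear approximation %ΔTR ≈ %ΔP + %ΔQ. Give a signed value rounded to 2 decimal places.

+2.56%

%ΔQ ≈ Ed × %ΔP = (-0.729) × (+9.43%) = -6.8745%
%ΔTR ≈ %ΔP + %ΔQ = (+9.43%) + (-6.8745%) = +2.5555%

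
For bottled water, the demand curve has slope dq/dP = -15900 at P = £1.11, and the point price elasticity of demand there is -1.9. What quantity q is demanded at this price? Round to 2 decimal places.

Ed = (dq/dP)·(P/q) ⇒ q = (dq/dP)·P/Ed = (-15900)·1.11/(-1.9) = 9288.9473…

9288.95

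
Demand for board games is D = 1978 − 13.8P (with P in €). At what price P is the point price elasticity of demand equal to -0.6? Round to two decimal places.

Ed = −13.8P/(1978 − 13.8P). Set this equal to -0.6:
13.8P = 0.6·(1978 − 13.8P) ⇒ 13.8P(1 + 0.6) = 0.6·1978
P = 0.6·1978 / (13.8·1.6) = 53.75

53.75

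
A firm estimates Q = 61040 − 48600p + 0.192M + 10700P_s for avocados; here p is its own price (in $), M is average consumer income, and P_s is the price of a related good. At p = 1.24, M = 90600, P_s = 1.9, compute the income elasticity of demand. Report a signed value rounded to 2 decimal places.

0.45

At the given values, Q = 61040 − 48600(1.24) + 0.192(90600) + 10700(1.9) = 38501.2.
∂Q/∂M = 0.192.
E = (0.192) × (90600/38501.2) = 0.4518…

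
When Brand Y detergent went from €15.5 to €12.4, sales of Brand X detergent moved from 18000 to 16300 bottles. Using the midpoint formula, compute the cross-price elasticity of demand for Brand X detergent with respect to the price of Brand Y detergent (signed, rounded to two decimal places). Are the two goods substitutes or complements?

0.45; substitutes

%ΔQ_{Brand X detergent} = (16300 − 18000)/avg = -1700/17150 = -0.099125…
%ΔP_{Brand Y detergent} = (12.4 − 15.5)/avg = -3.1/13.95 = -0.222222…
E_cross = (-1700/17150) / (-3.1/13.95) = 0.4460…
E_cross > 0 ⇒ the goods are substitutes.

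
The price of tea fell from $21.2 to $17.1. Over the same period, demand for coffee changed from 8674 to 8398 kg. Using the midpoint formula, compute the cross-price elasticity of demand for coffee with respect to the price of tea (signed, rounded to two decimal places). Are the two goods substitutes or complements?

%ΔQ_{coffee} = (8398 − 8674)/avg = -276/8536 = -0.032333…
%ΔP_{tea} = (17.1 − 21.2)/avg = -4.1/19.15 = -0.214099…
E_cross = (-276/8536) / (-4.1/19.15) = 0.1510…
E_cross > 0 ⇒ the goods are substitutes.

0.15; substitutes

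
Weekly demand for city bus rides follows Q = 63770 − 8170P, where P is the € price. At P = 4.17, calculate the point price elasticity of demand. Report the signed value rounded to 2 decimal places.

dQ/dP = −8170. At P = 4.17, Q = 63770 − 8170(4.17) = 29701.1.
Ed = (dQ/dP)·(P/Q) = −8170 × (4.17/29701.1) = -1.1470…

-1.15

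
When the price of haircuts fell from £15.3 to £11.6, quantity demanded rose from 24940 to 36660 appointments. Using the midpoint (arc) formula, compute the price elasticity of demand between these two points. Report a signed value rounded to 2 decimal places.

%ΔQ = (36660 − 24940) / [(24940 + 36660)/2] = 11720/30800 = 0.380519…
%ΔP = (11.6 − 15.3) / [(15.3 + 11.6)/2] = -3.7/13.45 = -0.275092…
Arc Ed = %ΔQ / %ΔP = (11720/30800) / (-3.7/13.45) = -1.3832…

-1.38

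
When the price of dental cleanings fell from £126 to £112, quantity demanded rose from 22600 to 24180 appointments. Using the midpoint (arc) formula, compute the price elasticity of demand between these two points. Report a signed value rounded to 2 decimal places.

-0.57

%ΔQ = (24180 − 22600) / [(22600 + 24180)/2] = 1580/23390 = 0.067550…
%ΔP = (112 − 126) / [(126 + 112)/2] = -14/119 = -0.117647…
Arc Ed = %ΔQ / %ΔP = (1580/23390) / (-14/119) = -0.5741…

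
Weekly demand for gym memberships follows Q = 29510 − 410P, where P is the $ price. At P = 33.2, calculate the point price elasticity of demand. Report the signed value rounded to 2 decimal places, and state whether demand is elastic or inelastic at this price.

-0.86; inelastic

dQ/dP = −410. At P = 33.2, Q = 29510 − 410(33.2) = 15898.
Ed = (dQ/dP)·(P/Q) = −410 × (33.2/15898) = -0.8562…
|Ed| = 0.86 < 1, so demand is inelastic.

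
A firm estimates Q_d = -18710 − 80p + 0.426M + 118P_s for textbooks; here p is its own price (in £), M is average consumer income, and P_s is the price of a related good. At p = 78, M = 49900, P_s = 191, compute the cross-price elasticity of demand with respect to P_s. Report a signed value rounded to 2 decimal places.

1.20

At the given values, Q_d = -18710 − 80(78) + 0.426(49900) + 118(191) = 18845.4.
∂Q_d/∂P_s = 118.
E = (118) × (191/18845.4) = 1.1959…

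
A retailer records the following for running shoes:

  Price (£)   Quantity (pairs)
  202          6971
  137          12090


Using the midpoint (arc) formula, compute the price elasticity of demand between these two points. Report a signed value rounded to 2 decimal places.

-1.40

%ΔQ = (12090 − 6971) / [(6971 + 12090)/2] = 5119/9530.5 = 0.537117…
%ΔP = (137 − 202) / [(202 + 137)/2] = -65/169.5 = -0.383480…
Arc Ed = %ΔQ / %ΔP = (5119/9530.5) / (-65/169.5) = -1.4006…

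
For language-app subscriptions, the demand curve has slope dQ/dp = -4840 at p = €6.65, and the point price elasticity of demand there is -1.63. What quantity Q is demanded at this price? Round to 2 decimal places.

19746.01

Ed = (dQ/dp)·(p/Q) ⇒ Q = (dQ/dp)·p/Ed = (-4840)·6.65/(-1.63) = 19746.0122…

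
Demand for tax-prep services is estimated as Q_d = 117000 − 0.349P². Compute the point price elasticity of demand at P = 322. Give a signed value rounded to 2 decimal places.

dQ_d/dP = −2·0.349·P = -224.756. At P = 322, Q_d = 80814.284.
Ed = (dQ_d/dP)·(P/Q_d) = (-224.756) × (322/80814.284) = -0.8955…

-0.90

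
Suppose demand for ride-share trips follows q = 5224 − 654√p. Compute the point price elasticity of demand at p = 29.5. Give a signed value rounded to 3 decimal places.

-1.062

dq/dp = −654/(2√p) = -60.2056. At p = 29.5, q = 1671.87.
Ed = (dq/dp)·(p/q) = (-60.2056) × (29.5/1671.87) = -1.06232…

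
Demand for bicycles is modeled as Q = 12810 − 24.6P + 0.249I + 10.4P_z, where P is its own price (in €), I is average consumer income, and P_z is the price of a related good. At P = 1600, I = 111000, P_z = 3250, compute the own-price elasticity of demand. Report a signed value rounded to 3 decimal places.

-1.128

At the given values, Q = 12810 − 24.6(1600) + 0.249(111000) + 10.4(3250) = 34889.
∂Q/∂P = −24.6.
E = (-24.6) × (1600/34889) = -1.12814…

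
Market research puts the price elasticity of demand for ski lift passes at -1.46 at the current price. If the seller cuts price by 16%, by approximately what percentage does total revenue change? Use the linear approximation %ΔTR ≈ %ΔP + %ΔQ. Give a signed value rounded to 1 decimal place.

+7.4%

%ΔQ ≈ Ed × %ΔP = (-1.46) × (-16%) = +23.3600%
%ΔTR ≈ %ΔP + %ΔQ = (-16%) + (+23.3600%) = +7.3600%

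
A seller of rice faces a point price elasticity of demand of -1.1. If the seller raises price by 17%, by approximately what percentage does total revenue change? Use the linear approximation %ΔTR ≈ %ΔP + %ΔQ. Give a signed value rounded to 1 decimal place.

-1.7%

%ΔQ ≈ Ed × %ΔP = (-1.1) × (+17%) = -18.7000%
%ΔTR ≈ %ΔP + %ΔQ = (+17%) + (-18.7000%) = -1.7000%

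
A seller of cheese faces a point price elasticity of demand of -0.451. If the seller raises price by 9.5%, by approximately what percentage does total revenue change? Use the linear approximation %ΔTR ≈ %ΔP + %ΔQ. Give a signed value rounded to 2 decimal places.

+5.22%

%ΔQ ≈ Ed × %ΔP = (-0.451) × (+9.5%) = -4.2845%
%ΔTR ≈ %ΔP + %ΔQ = (+9.5%) + (-4.2845%) = +5.2155%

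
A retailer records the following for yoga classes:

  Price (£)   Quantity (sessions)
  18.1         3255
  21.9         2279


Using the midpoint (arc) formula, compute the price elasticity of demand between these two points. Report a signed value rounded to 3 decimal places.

-1.856

%ΔQ = (2279 − 3255) / [(3255 + 2279)/2] = -976/2767 = -0.352728…
%ΔP = (21.9 − 18.1) / [(18.1 + 21.9)/2] = 3.8/20 = 0.19
Arc Ed = %ΔQ / %ΔP = (-976/2767) / (3.8/20) = -1.85646…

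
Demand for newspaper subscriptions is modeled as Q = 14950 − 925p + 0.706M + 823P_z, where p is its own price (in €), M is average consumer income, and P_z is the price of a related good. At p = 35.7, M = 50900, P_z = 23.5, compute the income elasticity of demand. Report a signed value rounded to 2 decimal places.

At the given values, Q = 14950 − 925(35.7) + 0.706(50900) + 823(23.5) = 37203.4.
∂Q/∂M = 0.706.
E = (0.706) × (50900/37203.4) = 0.9659…

0.97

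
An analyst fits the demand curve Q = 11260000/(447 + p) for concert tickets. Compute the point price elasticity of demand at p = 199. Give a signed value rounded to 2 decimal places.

-0.31

dQ/dp = −11260000/(447 + p)² = -26.982. At p = 199, Q = 17430.3.
Ed = (dQ/dp)·(p/Q) = (-26.982) × (199/17430.3) = -0.3080…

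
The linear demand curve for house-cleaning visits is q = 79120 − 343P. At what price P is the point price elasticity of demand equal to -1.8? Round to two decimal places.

Ed = −343P/(79120 − 343P). Set this equal to -1.8:
343P = 1.8·(79120 − 343P) ⇒ 343P(1 + 1.8) = 1.8·79120
P = 1.8·79120 / (343·2.8) = 148.2882…

148.29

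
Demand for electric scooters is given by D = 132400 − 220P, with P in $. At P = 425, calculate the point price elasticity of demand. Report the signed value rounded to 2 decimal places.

dD/dP = −220. At P = 425, D = 132400 − 220(425) = 38900.
Ed = (dD/dP)·(P/D) = −220 × (425/38900) = -2.4035…

-2.40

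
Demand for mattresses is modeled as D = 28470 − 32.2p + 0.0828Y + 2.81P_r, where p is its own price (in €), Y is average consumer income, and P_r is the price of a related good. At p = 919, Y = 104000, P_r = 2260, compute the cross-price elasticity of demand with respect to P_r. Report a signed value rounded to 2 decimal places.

0.46

At the given values, D = 28470 − 32.2(919) + 0.0828(104000) + 2.81(2260) = 13840.
∂D/∂P_r = 2.81.
E = (2.81) × (2260/13840) = 0.4588…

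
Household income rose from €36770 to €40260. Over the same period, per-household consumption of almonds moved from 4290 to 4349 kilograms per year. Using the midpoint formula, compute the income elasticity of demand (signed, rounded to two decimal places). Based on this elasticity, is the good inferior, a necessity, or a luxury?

0.15; necessity

%ΔQ = (4349 − 4290)/[( 4290 + 4349)/2] = 59/4319.5 = 0.013658…
%ΔIncome = (40260 − 36770)/[( 36770 + 40260)/2] = 3490/38515 = 0.090614…
E_income = (59/4319.5) / (3490/38515) = 0.1507…
0 < E_income < 1 ⇒ normal good, necessity.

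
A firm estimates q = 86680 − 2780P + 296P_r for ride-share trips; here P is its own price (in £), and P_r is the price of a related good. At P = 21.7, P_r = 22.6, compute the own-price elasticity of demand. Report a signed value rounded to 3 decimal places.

-1.826

At the given values, q = 86680 − 2780(21.7) + 296(22.6) = 33043.6.
∂q/∂P = −2780.
E = (-2780) × (21.7/33043.6) = -1.82564…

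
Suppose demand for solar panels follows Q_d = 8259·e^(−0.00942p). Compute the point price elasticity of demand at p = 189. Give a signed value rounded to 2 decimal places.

dQ_d/dp = −0.00942·Q_d = -13.115. At p = 189, Q_d = 1392.25.
Ed = (dQ_d/dp)·(p/Q_d) = (-13.115) × (189/1392.25) = -1.7803…

-1.78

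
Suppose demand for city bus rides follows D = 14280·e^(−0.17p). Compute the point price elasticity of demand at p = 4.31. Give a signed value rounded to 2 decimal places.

-0.73

dD/dp = −0.17·D = -1166.73. At p = 4.31, D = 6863.1.
Ed = (dD/dp)·(p/D) = (-1166.73) × (4.31/6863.1) = -0.7327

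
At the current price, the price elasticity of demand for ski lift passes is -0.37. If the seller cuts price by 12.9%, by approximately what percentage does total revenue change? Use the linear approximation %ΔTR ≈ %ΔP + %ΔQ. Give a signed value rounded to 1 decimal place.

-8.1%

%ΔQ ≈ Ed × %ΔP = (-0.37) × (-12.9%) = +4.7730%
%ΔTR ≈ %ΔP + %ΔQ = (-12.9%) + (+4.7730%) = -8.1270%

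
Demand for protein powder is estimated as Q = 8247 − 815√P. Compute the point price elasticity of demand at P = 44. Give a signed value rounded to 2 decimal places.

dQ/dP = −815/(2√P) = -61.4329. At P = 44, Q = 2840.9.
Ed = (dQ/dP)·(P/Q) = (-61.4329) × (44/2840.9) = -0.9514…

-0.95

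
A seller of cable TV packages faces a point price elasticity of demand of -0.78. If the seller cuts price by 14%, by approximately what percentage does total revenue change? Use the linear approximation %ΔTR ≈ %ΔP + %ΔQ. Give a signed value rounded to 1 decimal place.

%ΔQ ≈ Ed × %ΔP = (-0.78) × (-14%) = +10.9200%
%ΔTR ≈ %ΔP + %ΔQ = (-14%) + (+10.9200%) = -3.0800%

-3.1%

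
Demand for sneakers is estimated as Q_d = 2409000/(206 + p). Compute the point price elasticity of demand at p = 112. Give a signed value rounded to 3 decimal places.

-0.352

dQ_d/dp = −2409000/(206 + p)² = -23.8222. At p = 112, Q_d = 7575.47.
Ed = (dQ_d/dp)·(p/Q_d) = (-23.8222) × (112/7575.47) = -0.35220…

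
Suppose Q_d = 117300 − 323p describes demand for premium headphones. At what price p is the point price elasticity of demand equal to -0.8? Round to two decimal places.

161.40

Ed = −323p/(117300 − 323p). Set this equal to -0.8:
323p = 0.8·(117300 − 323p) ⇒ 323p(1 + 0.8) = 0.8·117300
p = 0.8·117300 / (323·1.8) = 161.4035…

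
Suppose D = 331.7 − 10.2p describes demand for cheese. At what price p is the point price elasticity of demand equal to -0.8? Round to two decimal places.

14.45

Ed = −10.2p/(331.7 − 10.2p). Set this equal to -0.8:
10.2p = 0.8·(331.7 − 10.2p) ⇒ 10.2p(1 + 0.8) = 0.8·331.7
p = 0.8·331.7 / (10.2·1.8) = 14.4531…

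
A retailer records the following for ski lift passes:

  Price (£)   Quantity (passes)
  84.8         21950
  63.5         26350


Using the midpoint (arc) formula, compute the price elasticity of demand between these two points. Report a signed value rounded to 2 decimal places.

%ΔQ = (26350 − 21950) / [(21950 + 26350)/2] = 4400/24150 = 0.182194…
%ΔP = (63.5 − 84.8) / [(84.8 + 63.5)/2] = -21.3/74.15 = -0.287255…
Arc Ed = %ΔQ / %ΔP = (4400/24150) / (-21.3/74.15) = -0.6342…

-0.63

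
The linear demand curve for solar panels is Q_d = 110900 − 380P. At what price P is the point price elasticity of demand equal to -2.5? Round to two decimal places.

208.46

Ed = −380P/(110900 − 380P). Set this equal to -2.5:
380P = 2.5·(110900 − 380P) ⇒ 380P(1 + 2.5) = 2.5·110900
P = 2.5·110900 / (380·3.5) = 208.4586…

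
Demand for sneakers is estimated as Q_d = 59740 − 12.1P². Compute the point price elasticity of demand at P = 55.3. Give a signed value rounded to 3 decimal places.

dQ_d/dP = −2·12.1·P = -1338.26. At P = 55.3, Q_d = 22737.111.
Ed = (dQ_d/dP)·(P/Q_d) = (-1338.26) × (55.3/22737.111) = -3.25484…

-3.255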